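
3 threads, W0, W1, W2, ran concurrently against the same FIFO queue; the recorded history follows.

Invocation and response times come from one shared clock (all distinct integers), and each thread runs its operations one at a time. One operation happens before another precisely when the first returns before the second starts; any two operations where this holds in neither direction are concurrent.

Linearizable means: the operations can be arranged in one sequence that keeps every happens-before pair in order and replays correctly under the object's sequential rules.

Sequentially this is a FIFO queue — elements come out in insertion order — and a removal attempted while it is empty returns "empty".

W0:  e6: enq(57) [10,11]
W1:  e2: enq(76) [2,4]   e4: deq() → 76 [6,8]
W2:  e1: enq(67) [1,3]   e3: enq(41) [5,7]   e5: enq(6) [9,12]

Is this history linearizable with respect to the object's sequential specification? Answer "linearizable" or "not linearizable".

linearizable

witness order: e2, e1, e3, e4, e5, e6
1. e2 enq(76), leaving queue <76>
2. e1 enq(67), leaving queue <76,67>
3. e3 enq(41), leaving queue <76,67,41>
4. e4 deq() → 76, leaving queue <67,41>
5. e5 enq(6), leaving queue <67,41,6>
6. e6 enq(57), leaving queue <67,41,6,57>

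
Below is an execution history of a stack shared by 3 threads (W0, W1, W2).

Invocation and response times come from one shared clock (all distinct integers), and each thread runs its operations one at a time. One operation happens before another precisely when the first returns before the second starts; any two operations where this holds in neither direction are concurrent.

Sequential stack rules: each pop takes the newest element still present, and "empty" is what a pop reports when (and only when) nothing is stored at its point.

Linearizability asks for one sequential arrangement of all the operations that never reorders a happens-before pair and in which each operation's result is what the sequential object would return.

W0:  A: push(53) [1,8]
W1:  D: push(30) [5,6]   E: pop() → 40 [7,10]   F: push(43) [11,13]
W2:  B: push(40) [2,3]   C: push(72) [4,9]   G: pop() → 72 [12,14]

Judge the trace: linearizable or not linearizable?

not linearizable

already the first 10 events (up to E's response at time 10) admit no linearization; the first 9 still do
checked exhaustively: 15 real-time-consistent orders of 5 completed operations, zero legal stack replays
for example A, B, C, D, E fails at step 5: E pop() → 40 is not legal there
for example A, B, D, C, E fails at step 5: E pop() → 40 is not legal there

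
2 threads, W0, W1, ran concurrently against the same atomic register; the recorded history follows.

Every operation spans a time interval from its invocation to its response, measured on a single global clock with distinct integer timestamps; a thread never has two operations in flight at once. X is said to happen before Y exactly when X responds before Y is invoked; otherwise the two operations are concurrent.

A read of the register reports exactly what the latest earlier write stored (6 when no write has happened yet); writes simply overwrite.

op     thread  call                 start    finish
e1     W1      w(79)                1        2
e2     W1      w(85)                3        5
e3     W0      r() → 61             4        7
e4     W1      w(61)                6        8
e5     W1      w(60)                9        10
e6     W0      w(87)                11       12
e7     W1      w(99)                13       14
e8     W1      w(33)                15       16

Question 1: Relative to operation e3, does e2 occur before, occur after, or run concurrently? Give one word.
Answer: concurrent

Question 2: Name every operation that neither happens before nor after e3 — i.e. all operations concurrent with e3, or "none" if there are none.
Answer: e2, e4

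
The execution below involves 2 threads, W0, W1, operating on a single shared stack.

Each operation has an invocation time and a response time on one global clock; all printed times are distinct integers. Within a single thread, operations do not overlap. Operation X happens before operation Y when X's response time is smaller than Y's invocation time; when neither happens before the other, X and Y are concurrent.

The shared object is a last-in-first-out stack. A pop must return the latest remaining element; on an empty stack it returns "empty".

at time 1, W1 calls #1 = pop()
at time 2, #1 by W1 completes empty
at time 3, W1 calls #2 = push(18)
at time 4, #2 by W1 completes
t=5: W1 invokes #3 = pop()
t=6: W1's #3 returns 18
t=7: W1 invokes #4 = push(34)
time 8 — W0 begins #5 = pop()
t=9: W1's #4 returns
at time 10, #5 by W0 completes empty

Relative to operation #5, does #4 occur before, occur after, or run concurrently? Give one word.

#4 spans [7,9], #5 spans [8,10]
the intervals overlap in both directions

concurrent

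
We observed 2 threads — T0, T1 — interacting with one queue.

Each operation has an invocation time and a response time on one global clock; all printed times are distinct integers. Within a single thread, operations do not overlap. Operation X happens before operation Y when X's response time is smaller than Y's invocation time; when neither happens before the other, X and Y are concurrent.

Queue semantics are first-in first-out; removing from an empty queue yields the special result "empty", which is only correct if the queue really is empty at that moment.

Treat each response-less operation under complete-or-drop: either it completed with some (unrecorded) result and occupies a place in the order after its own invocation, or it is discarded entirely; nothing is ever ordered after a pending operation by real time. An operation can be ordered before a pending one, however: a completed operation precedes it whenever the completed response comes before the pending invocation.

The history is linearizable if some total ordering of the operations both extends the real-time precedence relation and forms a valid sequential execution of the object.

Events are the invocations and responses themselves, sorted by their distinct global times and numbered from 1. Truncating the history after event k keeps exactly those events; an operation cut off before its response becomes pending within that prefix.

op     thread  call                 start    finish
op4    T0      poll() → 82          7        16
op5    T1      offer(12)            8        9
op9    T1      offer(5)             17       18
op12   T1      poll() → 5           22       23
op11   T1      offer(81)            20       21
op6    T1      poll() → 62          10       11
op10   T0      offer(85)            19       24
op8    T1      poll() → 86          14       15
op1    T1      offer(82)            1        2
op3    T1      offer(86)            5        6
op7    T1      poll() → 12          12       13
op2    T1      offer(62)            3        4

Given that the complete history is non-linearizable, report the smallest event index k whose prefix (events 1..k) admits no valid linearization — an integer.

13

a valid linearization of events 1..12 exists, for instance op1, op2, op3, op4, op5, op6:
after step 1 (op1 offer(82)): queue <82>
after step 2 (op2 offer(62)): queue <82,62>
after step 3 (op3 offer(86)): queue <82,62,86>
after step 4 (op4 poll() (pending, included)): queue <62,86>
after step 5 (op5 offer(12)): queue <62,86,12>
after step 6 (op6 poll() → 62): queue <86,12>
event 13 — op7's response, time 13 — after it, nothing linearizes
include/drop combinations of the 1 pending operation (op4) were all tried; none helps
take op1, op2, op3, op5, op6, op7 (pending dropped): step 5 already fails, because op6 poll() → 62 cannot occur there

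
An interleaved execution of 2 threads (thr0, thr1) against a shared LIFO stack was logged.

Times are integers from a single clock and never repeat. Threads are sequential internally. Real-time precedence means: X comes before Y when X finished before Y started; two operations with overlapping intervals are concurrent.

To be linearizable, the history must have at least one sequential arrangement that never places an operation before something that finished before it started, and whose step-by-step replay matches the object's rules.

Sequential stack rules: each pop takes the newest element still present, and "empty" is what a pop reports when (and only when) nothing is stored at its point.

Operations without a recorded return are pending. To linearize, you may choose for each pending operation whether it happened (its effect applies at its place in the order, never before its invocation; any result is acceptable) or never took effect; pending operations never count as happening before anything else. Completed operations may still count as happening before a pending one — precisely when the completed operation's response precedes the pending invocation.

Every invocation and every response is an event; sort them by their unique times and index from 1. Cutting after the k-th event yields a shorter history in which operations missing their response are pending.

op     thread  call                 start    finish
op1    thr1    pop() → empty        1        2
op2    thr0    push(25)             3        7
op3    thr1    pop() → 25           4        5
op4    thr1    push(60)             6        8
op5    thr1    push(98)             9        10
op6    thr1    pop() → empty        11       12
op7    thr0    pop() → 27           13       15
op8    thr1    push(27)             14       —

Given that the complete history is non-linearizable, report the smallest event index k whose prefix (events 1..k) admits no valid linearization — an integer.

12

events 1..11 are still linearizable — one witness is op1, op2, op3, op4, op5:
after step 1 (op1 pop() → empty): stack <>
after step 2 (op2 push(25)): stack <25>
after step 3 (op3 pop() → 25): stack <>
after step 4 (op4 push(60)): stack <60>
after step 5 (op5 push(98)): stack <60,98>
adding event 12 (op6 responds at 12) leaves no legal real-time order
one such order, op1, op2, op3, op4, op5, op6, breaks at step 6 where op6 pop() → empty is illegal
one such order, op1, op3, op2, op4, op5, op6, breaks at step 2 where op3 pop() → 25 is illegal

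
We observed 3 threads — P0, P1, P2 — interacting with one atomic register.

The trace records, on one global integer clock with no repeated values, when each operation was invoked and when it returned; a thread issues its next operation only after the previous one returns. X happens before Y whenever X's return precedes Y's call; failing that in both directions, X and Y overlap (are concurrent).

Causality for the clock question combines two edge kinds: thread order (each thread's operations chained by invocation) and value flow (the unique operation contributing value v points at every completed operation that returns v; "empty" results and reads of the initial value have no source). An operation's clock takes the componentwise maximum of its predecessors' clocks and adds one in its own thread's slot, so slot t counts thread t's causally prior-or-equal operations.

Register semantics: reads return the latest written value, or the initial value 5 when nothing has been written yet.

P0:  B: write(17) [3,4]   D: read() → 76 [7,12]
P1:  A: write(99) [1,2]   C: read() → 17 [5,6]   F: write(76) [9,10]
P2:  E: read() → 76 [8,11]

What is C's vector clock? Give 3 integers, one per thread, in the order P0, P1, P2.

(1, 2, 0)

invoked at 1, A has no predecessors; its own P1 bump gives (0, 1, 0)
invoked at 3, B has no predecessors; its own P0 bump gives (1, 0, 0)
C, invoked 5, takes VC(A)=(0, 1, 0), VC(B)=(1, 0, 0) under max, adds 1 for P1 → (1, 2, 0)
F, invoked 9, takes VC(C)=(1, 2, 0) under max, adds 1 for P1 → (1, 3, 0)
E, invoked 8, takes VC(F)=(1, 3, 0) under max, adds 1 for P2 → (1, 3, 1)
D, invoked 7, takes VC(B)=(1, 0, 0), VC(F)=(1, 3, 0) under max, adds 1 for P0 → (2, 3, 0)
target: VC(C) = (1, 2, 0)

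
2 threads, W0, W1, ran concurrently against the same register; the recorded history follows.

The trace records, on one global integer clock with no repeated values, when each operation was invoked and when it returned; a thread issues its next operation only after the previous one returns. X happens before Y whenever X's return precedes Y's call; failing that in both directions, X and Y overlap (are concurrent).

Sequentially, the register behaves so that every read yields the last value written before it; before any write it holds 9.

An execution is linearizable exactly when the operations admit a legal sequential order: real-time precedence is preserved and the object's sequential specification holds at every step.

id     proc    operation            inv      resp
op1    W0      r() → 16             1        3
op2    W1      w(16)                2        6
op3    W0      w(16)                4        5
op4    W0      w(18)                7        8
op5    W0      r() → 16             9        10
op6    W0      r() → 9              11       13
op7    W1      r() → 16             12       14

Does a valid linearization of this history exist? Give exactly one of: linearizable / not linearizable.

not linearizable

events 1..9 are fine; event 10 — the response of op5 at time 10 — makes the prefix non-linearizable
real-time-consistent orders of the 5 completed operations: 3 — all fail the register replay
one such order, op1, op2, op3, op4, op5, breaks at step 1 where op1 r() → 16 is illegal
one such order, op1, op3, op2, op4, op5, breaks at step 1 where op1 r() → 16 is illegal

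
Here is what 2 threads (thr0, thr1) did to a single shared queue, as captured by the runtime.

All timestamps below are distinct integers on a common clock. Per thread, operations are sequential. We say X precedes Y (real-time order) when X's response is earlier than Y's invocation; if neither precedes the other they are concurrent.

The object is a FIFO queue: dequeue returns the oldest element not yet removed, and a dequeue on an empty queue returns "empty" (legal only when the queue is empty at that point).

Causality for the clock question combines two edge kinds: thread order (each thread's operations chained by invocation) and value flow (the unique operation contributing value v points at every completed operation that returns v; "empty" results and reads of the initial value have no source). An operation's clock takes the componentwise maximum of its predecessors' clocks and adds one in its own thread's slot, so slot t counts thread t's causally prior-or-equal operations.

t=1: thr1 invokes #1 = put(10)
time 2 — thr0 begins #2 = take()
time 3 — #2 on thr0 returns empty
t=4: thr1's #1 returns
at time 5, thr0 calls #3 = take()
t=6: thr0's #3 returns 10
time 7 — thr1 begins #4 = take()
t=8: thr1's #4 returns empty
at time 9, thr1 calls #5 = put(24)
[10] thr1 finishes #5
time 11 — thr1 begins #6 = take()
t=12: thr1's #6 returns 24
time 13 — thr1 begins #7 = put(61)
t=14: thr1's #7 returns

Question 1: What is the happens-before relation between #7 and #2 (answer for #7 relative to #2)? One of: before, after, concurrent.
Answer: after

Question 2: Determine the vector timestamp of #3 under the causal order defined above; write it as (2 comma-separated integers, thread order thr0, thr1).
Answer: (2, 1)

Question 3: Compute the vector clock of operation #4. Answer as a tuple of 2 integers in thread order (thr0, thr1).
Answer: (0, 2)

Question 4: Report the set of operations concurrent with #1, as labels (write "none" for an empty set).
Answer: #2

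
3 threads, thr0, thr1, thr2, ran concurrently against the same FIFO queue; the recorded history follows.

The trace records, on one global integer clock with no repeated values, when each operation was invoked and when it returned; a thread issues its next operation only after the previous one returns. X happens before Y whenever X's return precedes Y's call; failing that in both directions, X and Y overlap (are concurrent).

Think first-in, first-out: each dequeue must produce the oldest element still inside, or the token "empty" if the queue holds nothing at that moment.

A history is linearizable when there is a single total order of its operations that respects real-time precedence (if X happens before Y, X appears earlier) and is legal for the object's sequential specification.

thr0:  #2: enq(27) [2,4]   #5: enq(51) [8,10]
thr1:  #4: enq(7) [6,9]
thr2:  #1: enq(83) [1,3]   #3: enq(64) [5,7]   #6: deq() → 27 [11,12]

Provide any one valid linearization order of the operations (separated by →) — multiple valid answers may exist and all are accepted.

#2 → #1 → #3 → #4 → #5 → #6

step 1: #2 enq(27) — queue <27>
step 2: #1 enq(83) — queue <27,83>
step 3: #3 enq(64) — queue <27,83,64>
step 4: #4 enq(7) — queue <27,83,64,7>
step 5: #5 enq(51) — queue <27,83,64,7,51>
step 6: #6 deq() → 27 — queue <83,64,7,51>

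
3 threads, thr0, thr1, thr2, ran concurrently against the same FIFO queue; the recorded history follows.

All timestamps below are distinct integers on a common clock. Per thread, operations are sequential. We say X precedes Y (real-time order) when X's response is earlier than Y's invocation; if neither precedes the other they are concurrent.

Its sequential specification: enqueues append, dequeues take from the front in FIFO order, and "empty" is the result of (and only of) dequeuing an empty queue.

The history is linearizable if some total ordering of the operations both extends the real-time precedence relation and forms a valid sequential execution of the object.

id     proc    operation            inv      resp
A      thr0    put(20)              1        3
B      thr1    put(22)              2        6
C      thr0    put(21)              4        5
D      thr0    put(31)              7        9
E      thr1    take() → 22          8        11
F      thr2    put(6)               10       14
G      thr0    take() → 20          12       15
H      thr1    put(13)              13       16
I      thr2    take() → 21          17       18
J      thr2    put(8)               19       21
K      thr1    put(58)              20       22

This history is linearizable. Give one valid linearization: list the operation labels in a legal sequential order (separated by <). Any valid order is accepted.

B < A < C < D < E < F < G < H < I < J < K

step 1: B put(22) — queue <22>
step 2: A put(20) — queue <22,20>
step 3: C put(21) — queue <22,20,21>
step 4: D put(31) — queue <22,20,21,31>
step 5: E take() → 22 — queue <20,21,31>
step 6: F put(6) — queue <20,21,31,6>
step 7: G take() → 20 — queue <21,31,6>
step 8: H put(13) — queue <21,31,6,13>
step 9: I take() → 21 — queue <31,6,13>
step 10: J put(8) — queue <31,6,13,8>
step 11: K put(58) — queue <31,6,13,8,58>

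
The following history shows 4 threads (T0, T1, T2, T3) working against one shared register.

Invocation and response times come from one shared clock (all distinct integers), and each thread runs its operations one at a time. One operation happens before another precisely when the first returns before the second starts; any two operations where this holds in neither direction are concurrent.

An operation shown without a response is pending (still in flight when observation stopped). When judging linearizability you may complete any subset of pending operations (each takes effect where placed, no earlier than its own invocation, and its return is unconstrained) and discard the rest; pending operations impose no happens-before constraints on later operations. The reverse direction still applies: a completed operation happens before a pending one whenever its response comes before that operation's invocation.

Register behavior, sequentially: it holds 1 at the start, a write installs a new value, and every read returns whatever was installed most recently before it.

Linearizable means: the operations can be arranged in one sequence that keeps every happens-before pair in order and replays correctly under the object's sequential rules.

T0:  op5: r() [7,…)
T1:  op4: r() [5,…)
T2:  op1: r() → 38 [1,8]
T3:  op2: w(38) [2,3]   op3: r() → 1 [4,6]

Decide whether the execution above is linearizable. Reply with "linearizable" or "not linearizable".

not linearizable

cut after 5 events: linearizable; cut after 6 events (op3 responds, time 6): not linearizable
a single order respects real time; the 2 completed register operations fail replay along it
every completion of the 2 pending operations (op1, op4) was checked; none linearizes
sample order op2, op3 (pending dropped) stalls at step 2 — op3 r() → 1 has no legal effect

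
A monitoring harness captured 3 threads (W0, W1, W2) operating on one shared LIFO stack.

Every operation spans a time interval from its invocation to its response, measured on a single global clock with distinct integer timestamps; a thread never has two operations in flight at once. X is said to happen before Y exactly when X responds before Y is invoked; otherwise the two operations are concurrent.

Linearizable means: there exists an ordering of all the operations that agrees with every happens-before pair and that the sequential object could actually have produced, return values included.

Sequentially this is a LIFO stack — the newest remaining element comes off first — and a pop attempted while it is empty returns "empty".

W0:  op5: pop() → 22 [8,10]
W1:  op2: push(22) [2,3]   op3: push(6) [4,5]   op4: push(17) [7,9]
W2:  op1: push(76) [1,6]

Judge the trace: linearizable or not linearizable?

not linearizable

cut after 9 events: linearizable; cut after 10 events (op5 responds, time 10): not linearizable
5 completed operations, 6 real-time-consistent orders — every LIFO stack replay fails
e.g. op1, op2, op3, op4, op5: illegal at step 5, since op5 pop() → 22 cannot apply there
e.g. op1, op2, op3, op5, op4: illegal at step 4, since op5 pop() → 22 cannot apply there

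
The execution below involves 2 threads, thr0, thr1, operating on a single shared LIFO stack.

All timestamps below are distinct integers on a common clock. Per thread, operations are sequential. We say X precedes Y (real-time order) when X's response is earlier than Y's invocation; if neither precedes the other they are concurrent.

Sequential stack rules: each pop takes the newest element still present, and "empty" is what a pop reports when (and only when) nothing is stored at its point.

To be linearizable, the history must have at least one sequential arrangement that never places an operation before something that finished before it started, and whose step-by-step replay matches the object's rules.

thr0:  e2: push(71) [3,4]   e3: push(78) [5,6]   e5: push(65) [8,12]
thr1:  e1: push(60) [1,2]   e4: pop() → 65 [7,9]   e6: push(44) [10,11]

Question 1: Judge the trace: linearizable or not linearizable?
linearizable

a witness: e1, e2, e3, e5, e4, e6
1. e1 push(60), leaving stack <60>
2. e2 push(71), leaving stack <60,71>
3. e3 push(78), leaving stack <60,71,78>
4. e5 push(65), leaving stack <60,71,78,65>
5. e4 pop() → 65, leaving stack <60,71,78>
6. e6 push(44), leaving stack <60,71,78,44>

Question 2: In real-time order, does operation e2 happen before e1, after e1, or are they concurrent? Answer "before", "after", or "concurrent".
after

e2 spans [3,4], e1 spans [1,2]
resp(e1)=2 < inv(e2)=3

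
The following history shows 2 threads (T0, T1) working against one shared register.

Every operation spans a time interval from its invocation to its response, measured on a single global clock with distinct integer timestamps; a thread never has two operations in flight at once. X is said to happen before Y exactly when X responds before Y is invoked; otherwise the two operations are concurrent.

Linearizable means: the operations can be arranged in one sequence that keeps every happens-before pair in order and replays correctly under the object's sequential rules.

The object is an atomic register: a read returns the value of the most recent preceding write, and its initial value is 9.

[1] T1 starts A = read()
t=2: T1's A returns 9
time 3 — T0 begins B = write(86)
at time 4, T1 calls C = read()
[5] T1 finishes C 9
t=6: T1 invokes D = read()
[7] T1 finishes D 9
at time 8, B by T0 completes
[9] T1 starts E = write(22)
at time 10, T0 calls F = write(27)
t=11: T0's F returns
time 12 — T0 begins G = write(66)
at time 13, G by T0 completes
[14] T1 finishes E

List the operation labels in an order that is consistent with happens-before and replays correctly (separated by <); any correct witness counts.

A < C < D < B < E < F < G

step 1: A read() → 9 — value 9
step 2: C read() → 9 — value 9
step 3: D read() → 9 — value 9
step 4: B write(86) — value 86
step 5: E write(22) — value 22
step 6: F write(27) — value 27
step 7: G write(66) — value 66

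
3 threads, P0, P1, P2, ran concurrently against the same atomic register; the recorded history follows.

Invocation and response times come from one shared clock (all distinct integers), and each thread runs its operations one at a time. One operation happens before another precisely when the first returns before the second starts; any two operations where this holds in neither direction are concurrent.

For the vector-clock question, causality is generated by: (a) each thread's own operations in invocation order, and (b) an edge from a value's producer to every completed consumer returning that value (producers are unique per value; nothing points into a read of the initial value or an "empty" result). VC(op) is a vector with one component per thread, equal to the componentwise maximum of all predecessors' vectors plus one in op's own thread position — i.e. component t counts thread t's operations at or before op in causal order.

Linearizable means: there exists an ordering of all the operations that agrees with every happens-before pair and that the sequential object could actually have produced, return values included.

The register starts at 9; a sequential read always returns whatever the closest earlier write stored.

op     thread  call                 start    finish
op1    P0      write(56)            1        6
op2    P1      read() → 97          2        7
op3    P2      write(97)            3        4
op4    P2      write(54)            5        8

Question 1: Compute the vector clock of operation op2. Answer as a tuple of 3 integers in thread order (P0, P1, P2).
(0, 1, 1)

no predecessors for op3 (invoked 3): P2 increments from zero → (0, 0, 1)
no predecessors for op1 (invoked 1): P0 increments from zero → (1, 0, 0)
op4, invoked 5, takes VC(op3)=(0, 0, 1) under max, adds 1 for P2 → (0, 0, 2)
op2, invoked 2, takes VC(op3)=(0, 0, 1) under max, adds 1 for P1 → (0, 1, 1)
target: VC(op2) = (0, 1, 1)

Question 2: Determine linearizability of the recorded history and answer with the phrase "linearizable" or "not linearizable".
linearizable

a witness: op1, op3, op2, op4
step 1: op1 write(56) — value 56
step 2: op3 write(97) — value 97
step 3: op2 read() → 97 — value 97
step 4: op4 write(54) — value 54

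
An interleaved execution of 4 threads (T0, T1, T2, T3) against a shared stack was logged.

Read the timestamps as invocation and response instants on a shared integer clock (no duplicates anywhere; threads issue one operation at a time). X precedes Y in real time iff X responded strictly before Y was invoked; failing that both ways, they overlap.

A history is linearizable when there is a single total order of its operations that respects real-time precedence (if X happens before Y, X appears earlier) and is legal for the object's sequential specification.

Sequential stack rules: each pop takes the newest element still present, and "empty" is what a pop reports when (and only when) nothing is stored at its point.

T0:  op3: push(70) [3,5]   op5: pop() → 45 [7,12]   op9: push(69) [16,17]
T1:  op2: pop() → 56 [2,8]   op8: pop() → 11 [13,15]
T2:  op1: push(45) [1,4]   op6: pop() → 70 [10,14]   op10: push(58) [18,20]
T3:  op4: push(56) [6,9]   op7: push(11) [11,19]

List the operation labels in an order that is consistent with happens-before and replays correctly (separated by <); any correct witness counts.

op1 < op3 < op4 < op2 < op6 < op5 < op7 < op8 < op9 < op10

step 1: op1 push(45) — stack <45>
step 2: op3 push(70) — stack <45,70>
step 3: op4 push(56) — stack <45,70,56>
step 4: op2 pop() → 56 — stack <45,70>
step 5: op6 pop() → 70 — stack <45>
step 6: op5 pop() → 45 — stack <>
step 7: op7 push(11) — stack <11>
step 8: op8 pop() → 11 — stack <>
step 9: op9 push(69) — stack <69>
step 10: op10 push(58) — stack <69,58>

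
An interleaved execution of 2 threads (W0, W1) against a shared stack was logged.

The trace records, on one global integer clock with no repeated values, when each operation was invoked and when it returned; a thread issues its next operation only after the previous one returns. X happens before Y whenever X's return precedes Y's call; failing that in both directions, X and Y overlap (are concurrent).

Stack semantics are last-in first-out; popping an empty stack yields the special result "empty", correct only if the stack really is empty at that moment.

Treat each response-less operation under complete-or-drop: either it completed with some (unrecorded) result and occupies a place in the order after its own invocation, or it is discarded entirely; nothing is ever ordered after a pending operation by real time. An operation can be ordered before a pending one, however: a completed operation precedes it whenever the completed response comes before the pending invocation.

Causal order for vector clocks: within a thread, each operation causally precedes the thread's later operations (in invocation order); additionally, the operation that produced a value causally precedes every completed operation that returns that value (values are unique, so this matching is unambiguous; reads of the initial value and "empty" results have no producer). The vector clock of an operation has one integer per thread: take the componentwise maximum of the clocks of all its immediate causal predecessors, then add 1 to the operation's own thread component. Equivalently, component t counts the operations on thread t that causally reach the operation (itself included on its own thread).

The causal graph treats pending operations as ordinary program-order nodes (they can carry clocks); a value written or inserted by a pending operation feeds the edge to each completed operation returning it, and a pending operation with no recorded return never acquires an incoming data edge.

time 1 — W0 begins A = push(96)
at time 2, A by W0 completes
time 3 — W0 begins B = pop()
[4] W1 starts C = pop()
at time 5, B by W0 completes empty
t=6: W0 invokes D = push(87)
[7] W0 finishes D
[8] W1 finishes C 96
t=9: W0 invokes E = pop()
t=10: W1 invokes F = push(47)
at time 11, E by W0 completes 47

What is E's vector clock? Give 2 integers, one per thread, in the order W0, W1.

(4, 2)

VC(A, invoked at 1): no causal predecessors; +1 on W0 → (1, 0)
from VC(A)=(1, 0), C (invoked 4) maxes components and bumps W1 → (1, 1)
from VC(A)=(1, 0), B (invoked 3) maxes components and bumps W0 → (2, 0)
from VC(C)=(1, 1), F (invoked 10) maxes components and bumps W1 → (1, 2)
from VC(B)=(2, 0), D (invoked 6) maxes components and bumps W0 → (3, 0)
from VC(D)=(3, 0), VC(F)=(1, 2), E (invoked 9) maxes components and bumps W0 → (4, 2)
target: VC(E) = (4, 2)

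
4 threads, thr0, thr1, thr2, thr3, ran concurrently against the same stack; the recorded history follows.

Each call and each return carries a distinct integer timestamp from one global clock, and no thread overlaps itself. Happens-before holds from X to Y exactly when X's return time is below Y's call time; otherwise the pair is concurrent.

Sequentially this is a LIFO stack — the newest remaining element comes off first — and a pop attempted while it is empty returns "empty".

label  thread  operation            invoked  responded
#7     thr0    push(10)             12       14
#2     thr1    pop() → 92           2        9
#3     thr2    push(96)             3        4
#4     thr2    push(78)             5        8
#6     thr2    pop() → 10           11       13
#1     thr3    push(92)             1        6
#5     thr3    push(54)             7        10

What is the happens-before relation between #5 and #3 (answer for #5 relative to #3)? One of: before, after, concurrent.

#5 spans [7,10], #3 spans [3,4]
resp(#3)=4 < inv(#5)=7

after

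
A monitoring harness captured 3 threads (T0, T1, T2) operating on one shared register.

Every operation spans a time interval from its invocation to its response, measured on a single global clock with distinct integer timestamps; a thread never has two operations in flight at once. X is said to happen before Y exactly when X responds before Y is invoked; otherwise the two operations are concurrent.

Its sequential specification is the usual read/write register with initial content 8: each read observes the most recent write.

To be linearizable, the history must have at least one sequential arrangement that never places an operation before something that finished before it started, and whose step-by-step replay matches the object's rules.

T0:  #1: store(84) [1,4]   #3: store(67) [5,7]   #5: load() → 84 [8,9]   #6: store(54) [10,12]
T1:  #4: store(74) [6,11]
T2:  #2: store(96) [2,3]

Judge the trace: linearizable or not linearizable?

not linearizable

events 1..8 are fine; event 9 — the response of #5 at time 9 — makes the prefix non-linearizable
every one of the 2 real-time-consistent orders over 4 completed register ops fails the sequential spec
completion choices over the 1 pending operation (#4) were checked; none helps
one such order, #1, #2, #3, #5 (pending dropped), breaks at step 4 where #5 load() → 84 is illegal
one such order, #2, #1, #3, #5 (pending dropped), breaks at step 4 where #5 load() → 84 is illegal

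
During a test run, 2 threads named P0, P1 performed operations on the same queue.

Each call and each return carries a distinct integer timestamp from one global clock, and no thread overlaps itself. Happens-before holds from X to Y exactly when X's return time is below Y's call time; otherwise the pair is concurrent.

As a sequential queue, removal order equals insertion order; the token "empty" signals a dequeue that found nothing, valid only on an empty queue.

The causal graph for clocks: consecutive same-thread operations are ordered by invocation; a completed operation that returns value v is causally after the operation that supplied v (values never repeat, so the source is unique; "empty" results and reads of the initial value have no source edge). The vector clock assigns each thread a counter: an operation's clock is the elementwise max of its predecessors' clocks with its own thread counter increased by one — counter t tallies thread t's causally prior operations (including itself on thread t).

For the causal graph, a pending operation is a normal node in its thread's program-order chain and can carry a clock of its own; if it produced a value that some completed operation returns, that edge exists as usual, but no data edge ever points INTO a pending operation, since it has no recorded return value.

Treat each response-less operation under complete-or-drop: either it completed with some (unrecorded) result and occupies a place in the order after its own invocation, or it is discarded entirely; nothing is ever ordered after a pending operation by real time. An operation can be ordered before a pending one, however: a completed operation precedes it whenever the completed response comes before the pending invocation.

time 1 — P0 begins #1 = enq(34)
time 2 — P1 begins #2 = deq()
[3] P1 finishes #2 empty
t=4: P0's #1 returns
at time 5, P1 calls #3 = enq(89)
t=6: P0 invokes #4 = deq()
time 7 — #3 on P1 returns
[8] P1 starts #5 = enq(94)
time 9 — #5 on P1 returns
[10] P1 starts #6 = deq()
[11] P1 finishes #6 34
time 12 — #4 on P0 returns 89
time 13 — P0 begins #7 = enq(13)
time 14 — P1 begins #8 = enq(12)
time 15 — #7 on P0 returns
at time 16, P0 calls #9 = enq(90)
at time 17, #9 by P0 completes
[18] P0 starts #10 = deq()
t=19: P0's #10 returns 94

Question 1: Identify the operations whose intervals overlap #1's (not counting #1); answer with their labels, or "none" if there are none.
Answer: #2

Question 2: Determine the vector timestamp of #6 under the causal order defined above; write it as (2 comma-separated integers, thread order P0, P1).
Answer: (1, 4)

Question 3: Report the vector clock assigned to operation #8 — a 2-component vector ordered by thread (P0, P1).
Answer: (1, 5)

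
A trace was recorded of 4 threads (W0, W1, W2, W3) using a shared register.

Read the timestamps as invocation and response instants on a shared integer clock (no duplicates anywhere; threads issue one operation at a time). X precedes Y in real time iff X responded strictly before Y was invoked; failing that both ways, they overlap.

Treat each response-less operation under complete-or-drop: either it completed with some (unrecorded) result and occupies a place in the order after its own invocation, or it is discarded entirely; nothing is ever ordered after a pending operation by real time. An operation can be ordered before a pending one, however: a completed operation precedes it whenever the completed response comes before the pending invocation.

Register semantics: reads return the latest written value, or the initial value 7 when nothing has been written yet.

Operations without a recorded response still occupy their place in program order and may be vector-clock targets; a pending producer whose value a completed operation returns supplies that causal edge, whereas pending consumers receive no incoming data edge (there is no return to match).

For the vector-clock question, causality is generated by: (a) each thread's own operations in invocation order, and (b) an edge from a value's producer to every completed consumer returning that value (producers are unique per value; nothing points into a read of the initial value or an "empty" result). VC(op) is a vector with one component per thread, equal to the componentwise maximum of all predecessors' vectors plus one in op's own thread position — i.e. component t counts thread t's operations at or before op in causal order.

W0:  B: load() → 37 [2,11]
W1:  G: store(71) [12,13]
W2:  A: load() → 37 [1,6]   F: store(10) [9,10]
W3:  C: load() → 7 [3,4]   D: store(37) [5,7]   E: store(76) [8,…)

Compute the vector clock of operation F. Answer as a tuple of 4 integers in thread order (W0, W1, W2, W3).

C (invocation 3): nothing precedes it; W3's component alone gives (0, 0, 0, 1)
G (invocation 12): nothing precedes it; W1's component alone gives (0, 1, 0, 0)
D (invocation 5): componentwise max over VC(C)=(0, 0, 0, 1), +1 at W3, giving (0, 0, 0, 2)
E (invocation 8): componentwise max over VC(D)=(0, 0, 0, 2), +1 at W3, giving (0, 0, 0, 3)
A (invocation 1): componentwise max over VC(D)=(0, 0, 0, 2), +1 at W2, giving (0, 0, 1, 2)
B (invocation 2): componentwise max over VC(D)=(0, 0, 0, 2), +1 at W0, giving (1, 0, 0, 2)
F (invocation 9): componentwise max over VC(A)=(0, 0, 1, 2), +1 at W2, giving (0, 0, 2, 2)
target: VC(F) = (0, 0, 2, 2)

(0, 0, 2, 2)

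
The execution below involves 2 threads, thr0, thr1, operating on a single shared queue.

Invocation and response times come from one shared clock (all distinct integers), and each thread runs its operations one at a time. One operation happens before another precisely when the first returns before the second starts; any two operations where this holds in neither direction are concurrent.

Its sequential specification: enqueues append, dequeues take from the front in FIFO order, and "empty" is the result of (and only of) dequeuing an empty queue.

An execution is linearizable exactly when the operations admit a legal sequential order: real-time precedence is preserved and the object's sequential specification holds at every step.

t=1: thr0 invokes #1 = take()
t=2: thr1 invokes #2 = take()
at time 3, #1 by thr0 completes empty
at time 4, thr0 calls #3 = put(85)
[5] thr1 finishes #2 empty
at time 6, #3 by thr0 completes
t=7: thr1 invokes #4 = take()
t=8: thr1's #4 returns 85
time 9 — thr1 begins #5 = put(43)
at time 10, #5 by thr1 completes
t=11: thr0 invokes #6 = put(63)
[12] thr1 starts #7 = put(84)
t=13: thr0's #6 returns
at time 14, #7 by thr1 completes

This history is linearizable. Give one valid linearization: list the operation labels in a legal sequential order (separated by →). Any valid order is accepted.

#1 → #2 → #3 → #4 → #5 → #6 → #7

1. #1 take() → empty, leaving queue <>
2. #2 take() → empty, leaving queue <>
3. #3 put(85), leaving queue <85>
4. #4 take() → 85, leaving queue <>
5. #5 put(43), leaving queue <43>
6. #6 put(63), leaving queue <43,63>
7. #7 put(84), leaving queue <43,63,84>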